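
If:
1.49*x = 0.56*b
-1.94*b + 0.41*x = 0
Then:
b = 0.00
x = 0.00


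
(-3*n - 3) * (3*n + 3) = -9*n^2 - 18*n - 9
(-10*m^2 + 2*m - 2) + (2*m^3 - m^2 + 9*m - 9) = 2*m^3 - 11*m^2 + 11*m - 11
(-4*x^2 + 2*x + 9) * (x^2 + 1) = -4*x^4 + 2*x^3 + 5*x^2 + 2*x + 9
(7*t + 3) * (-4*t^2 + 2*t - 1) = -28*t^3 + 2*t^2 - t - 3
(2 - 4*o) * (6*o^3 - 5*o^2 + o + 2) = -24*o^4 + 32*o^3 - 14*o^2 - 6*o + 4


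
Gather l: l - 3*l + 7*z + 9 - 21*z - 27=-2*l - 14*z - 18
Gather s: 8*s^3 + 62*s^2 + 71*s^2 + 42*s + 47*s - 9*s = 8*s^3 + 133*s^2 + 80*s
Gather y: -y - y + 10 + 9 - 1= 18 - 2*y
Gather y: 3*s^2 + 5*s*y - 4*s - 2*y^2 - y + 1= 3*s^2 - 4*s - 2*y^2 + y*(5*s - 1) + 1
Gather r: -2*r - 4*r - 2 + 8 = 6 - 6*r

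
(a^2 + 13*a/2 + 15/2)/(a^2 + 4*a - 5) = (a + 3/2)/(a - 1)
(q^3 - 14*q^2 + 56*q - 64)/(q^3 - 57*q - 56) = (q^2 - 6*q + 8)/(q^2 + 8*q + 7)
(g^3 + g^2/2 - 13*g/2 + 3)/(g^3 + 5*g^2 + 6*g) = (g^2 - 5*g/2 + 1)/(g*(g + 2))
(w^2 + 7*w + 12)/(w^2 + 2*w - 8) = (w + 3)/(w - 2)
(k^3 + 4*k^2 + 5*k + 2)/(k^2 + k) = k + 3 + 2/k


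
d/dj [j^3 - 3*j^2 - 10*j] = 3*j^2 - 6*j - 10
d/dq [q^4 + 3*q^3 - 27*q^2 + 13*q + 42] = 4*q^3 + 9*q^2 - 54*q + 13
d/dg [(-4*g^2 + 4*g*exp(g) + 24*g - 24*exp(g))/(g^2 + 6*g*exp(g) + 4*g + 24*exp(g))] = 4*(2*(g^2 - g*exp(g) - 6*g + 6*exp(g))*(3*g*exp(g) + g + 15*exp(g) + 2) + (g^2 + 6*g*exp(g) + 4*g + 24*exp(g))*(g*exp(g) - 2*g - 5*exp(g) + 6))/(g^2 + 6*g*exp(g) + 4*g + 24*exp(g))^2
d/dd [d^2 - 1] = 2*d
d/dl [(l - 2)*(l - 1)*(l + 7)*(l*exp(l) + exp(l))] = (l^4 + 9*l^3 - 35*l + 9)*exp(l)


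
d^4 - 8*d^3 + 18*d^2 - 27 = (d - 3)^3*(d + 1)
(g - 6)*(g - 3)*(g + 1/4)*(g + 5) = g^4 - 15*g^3/4 - 28*g^2 + 333*g/4 + 45/2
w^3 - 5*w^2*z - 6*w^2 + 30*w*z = w*(w - 6)*(w - 5*z)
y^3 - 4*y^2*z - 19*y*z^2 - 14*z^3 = (y - 7*z)*(y + z)*(y + 2*z)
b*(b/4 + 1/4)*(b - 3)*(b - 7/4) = b^4/4 - 15*b^3/16 + b^2/8 + 21*b/16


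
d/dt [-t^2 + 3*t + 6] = 3 - 2*t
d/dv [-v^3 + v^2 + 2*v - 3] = -3*v^2 + 2*v + 2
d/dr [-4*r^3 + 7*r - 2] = 7 - 12*r^2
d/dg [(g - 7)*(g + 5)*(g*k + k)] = k*(3*g^2 - 2*g - 37)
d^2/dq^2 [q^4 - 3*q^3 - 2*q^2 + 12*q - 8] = 12*q^2 - 18*q - 4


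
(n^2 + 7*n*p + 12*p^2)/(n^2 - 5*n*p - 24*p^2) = (-n - 4*p)/(-n + 8*p)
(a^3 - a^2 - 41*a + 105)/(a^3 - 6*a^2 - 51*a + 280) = (a - 3)/(a - 8)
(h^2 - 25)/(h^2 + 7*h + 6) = (h^2 - 25)/(h^2 + 7*h + 6)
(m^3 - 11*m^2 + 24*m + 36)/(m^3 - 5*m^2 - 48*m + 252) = (m + 1)/(m + 7)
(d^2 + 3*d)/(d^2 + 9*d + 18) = d/(d + 6)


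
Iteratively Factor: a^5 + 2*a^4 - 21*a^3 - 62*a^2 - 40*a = (a + 1)*(a^4 + a^3 - 22*a^2 - 40*a) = a*(a + 1)*(a^3 + a^2 - 22*a - 40) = a*(a + 1)*(a + 2)*(a^2 - a - 20) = a*(a - 5)*(a + 1)*(a + 2)*(a + 4)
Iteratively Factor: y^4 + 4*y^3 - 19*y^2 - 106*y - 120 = (y + 4)*(y^3 - 19*y - 30) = (y - 5)*(y + 4)*(y^2 + 5*y + 6) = (y - 5)*(y + 3)*(y + 4)*(y + 2)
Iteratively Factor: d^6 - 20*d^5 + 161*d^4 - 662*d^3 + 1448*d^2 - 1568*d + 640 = (d - 4)*(d^5 - 16*d^4 + 97*d^3 - 274*d^2 + 352*d - 160) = (d - 5)*(d - 4)*(d^4 - 11*d^3 + 42*d^2 - 64*d + 32) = (d - 5)*(d - 4)*(d - 2)*(d^3 - 9*d^2 + 24*d - 16) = (d - 5)*(d - 4)*(d - 2)*(d - 1)*(d^2 - 8*d + 16) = (d - 5)*(d - 4)^2*(d - 2)*(d - 1)*(d - 4)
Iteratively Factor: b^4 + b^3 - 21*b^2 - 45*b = (b - 5)*(b^3 + 6*b^2 + 9*b) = (b - 5)*(b + 3)*(b^2 + 3*b) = (b - 5)*(b + 3)^2*(b)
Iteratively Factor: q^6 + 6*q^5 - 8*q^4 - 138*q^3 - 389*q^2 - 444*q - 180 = (q + 2)*(q^5 + 4*q^4 - 16*q^3 - 106*q^2 - 177*q - 90) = (q + 2)*(q + 3)*(q^4 + q^3 - 19*q^2 - 49*q - 30) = (q + 2)^2*(q + 3)*(q^3 - q^2 - 17*q - 15) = (q - 5)*(q + 2)^2*(q + 3)*(q^2 + 4*q + 3) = (q - 5)*(q + 2)^2*(q + 3)^2*(q + 1)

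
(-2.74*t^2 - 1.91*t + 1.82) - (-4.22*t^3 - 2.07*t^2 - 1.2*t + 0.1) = 4.22*t^3 - 0.67*t^2 - 0.71*t + 1.72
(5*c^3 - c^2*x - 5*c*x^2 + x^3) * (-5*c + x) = -25*c^4 + 10*c^3*x + 24*c^2*x^2 - 10*c*x^3 + x^4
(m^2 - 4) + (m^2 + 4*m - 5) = 2*m^2 + 4*m - 9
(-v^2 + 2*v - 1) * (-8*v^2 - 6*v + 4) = 8*v^4 - 10*v^3 - 8*v^2 + 14*v - 4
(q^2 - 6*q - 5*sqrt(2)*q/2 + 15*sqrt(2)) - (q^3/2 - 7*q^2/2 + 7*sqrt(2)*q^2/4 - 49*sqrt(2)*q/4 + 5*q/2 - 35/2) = -q^3/2 - 7*sqrt(2)*q^2/4 + 9*q^2/2 - 17*q/2 + 39*sqrt(2)*q/4 + 35/2 + 15*sqrt(2)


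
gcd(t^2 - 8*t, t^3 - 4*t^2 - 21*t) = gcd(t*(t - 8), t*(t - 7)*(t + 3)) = t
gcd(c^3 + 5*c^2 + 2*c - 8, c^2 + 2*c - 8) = c + 4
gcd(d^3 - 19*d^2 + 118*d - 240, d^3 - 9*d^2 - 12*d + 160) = d^2 - 13*d + 40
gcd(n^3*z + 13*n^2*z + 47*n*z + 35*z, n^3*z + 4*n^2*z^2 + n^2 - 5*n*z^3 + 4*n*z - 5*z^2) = 1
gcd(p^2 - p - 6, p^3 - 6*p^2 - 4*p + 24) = p + 2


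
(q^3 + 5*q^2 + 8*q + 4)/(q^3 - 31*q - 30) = (q^2 + 4*q + 4)/(q^2 - q - 30)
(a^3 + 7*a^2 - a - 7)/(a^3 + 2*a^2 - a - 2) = (a + 7)/(a + 2)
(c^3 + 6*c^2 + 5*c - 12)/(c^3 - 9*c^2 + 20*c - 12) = (c^2 + 7*c + 12)/(c^2 - 8*c + 12)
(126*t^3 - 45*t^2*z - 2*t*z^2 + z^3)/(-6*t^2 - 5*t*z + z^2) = (-21*t^2 + 4*t*z + z^2)/(t + z)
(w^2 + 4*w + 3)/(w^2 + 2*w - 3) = (w + 1)/(w - 1)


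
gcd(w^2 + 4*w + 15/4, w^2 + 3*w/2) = w + 3/2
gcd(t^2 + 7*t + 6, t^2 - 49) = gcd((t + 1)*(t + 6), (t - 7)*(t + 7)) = 1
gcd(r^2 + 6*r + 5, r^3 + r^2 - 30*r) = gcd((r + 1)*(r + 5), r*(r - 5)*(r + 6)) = 1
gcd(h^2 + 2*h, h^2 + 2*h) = h^2 + 2*h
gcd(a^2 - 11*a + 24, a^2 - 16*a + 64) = a - 8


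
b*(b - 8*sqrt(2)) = b^2 - 8*sqrt(2)*b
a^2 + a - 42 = (a - 6)*(a + 7)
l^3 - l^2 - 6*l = l*(l - 3)*(l + 2)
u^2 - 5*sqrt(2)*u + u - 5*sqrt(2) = (u + 1)*(u - 5*sqrt(2))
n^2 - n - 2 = (n - 2)*(n + 1)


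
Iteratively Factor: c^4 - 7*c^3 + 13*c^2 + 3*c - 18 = (c + 1)*(c^3 - 8*c^2 + 21*c - 18) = (c - 3)*(c + 1)*(c^2 - 5*c + 6) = (c - 3)^2*(c + 1)*(c - 2)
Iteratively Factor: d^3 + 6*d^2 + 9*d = (d + 3)*(d^2 + 3*d) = d*(d + 3)*(d + 3)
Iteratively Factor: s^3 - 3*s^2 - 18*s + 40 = (s + 4)*(s^2 - 7*s + 10) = (s - 5)*(s + 4)*(s - 2)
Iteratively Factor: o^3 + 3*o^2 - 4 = (o + 2)*(o^2 + o - 2) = (o - 1)*(o + 2)*(o + 2)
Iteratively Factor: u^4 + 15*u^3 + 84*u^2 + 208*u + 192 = (u + 4)*(u^3 + 11*u^2 + 40*u + 48) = (u + 4)^2*(u^2 + 7*u + 12) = (u + 4)^3*(u + 3)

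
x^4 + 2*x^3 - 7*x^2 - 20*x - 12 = (x - 3)*(x + 1)*(x + 2)^2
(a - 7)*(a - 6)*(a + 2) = a^3 - 11*a^2 + 16*a + 84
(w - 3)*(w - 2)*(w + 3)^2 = w^4 + w^3 - 15*w^2 - 9*w + 54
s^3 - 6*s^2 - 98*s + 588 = (s - 6)*(s - 7*sqrt(2))*(s + 7*sqrt(2))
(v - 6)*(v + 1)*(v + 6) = v^3 + v^2 - 36*v - 36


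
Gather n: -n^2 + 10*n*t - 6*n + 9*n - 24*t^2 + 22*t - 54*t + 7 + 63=-n^2 + n*(10*t + 3) - 24*t^2 - 32*t + 70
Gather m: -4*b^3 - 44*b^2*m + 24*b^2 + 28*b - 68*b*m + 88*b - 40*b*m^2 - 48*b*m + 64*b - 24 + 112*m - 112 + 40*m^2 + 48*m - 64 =-4*b^3 + 24*b^2 + 180*b + m^2*(40 - 40*b) + m*(-44*b^2 - 116*b + 160) - 200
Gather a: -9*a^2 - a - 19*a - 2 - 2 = -9*a^2 - 20*a - 4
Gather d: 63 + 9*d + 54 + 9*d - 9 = 18*d + 108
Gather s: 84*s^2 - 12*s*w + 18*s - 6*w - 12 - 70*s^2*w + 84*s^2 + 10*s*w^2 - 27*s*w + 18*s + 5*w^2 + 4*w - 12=s^2*(168 - 70*w) + s*(10*w^2 - 39*w + 36) + 5*w^2 - 2*w - 24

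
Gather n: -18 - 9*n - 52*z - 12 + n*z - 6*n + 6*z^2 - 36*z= n*(z - 15) + 6*z^2 - 88*z - 30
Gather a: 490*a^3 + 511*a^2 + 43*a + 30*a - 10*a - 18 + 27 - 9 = 490*a^3 + 511*a^2 + 63*a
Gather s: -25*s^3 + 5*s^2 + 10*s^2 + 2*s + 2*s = -25*s^3 + 15*s^2 + 4*s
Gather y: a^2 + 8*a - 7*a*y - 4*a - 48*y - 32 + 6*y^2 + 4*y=a^2 + 4*a + 6*y^2 + y*(-7*a - 44) - 32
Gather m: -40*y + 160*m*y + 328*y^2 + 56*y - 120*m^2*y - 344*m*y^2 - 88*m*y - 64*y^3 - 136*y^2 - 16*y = -120*m^2*y + m*(-344*y^2 + 72*y) - 64*y^3 + 192*y^2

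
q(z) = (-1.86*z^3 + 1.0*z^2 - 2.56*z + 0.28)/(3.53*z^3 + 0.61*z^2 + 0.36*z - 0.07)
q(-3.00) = -0.74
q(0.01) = -3.84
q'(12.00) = -0.00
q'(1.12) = 0.41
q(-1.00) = -1.70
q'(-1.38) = -0.81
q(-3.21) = -0.72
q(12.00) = -0.50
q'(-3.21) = -0.08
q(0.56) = -1.24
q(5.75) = -0.48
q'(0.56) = 2.34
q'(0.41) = 4.42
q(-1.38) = -1.22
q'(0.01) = 16.71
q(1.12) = -0.65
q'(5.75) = -0.00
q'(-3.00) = -0.10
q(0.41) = -1.72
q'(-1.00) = -1.92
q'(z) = (-10.59*z^2 - 1.22*z - 0.36)*(-1.86*z^3 + 1.0*z^2 - 2.56*z + 0.28)/(3.53*z^3 + 0.61*z^2 + 0.36*z - 0.07)^2 + (-5.58*z^2 + 2.0*z - 2.56)/(3.53*z^3 + 0.61*z^2 + 0.36*z - 0.07) = (3.5527136788005e-15*z^5 - 4.6646*z^4 + 16.7344*z^3 - 0.653*z^2 - 0.4816*z + 0.0784)/(12.4609*z^6 + 4.3066*z^5 + 2.9137*z^4 - 0.055*z^3 + 0.0442*z^2 - 0.0504*z + 0.0049)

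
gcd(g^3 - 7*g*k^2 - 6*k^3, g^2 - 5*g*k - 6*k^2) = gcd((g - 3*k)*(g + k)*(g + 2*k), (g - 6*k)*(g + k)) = g + k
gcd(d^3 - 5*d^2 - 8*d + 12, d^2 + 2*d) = d + 2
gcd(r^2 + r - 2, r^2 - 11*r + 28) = 1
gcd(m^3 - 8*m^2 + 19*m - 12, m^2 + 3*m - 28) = m - 4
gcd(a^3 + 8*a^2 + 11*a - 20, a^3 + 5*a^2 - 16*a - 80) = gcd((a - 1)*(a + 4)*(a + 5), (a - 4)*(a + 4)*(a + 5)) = a^2 + 9*a + 20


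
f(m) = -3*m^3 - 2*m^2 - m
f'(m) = -9*m^2 - 4*m - 1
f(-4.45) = 229.21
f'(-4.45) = -161.42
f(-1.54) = 7.75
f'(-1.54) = -16.18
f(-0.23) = 0.16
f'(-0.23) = -0.56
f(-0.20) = 0.14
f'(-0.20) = -0.56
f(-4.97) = 323.86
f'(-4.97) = -203.43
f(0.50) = -1.38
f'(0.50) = -5.25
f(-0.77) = 0.95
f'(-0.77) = -3.26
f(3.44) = -149.23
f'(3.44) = -121.26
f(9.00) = -2358.00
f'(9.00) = -766.00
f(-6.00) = 582.00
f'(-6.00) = -301.00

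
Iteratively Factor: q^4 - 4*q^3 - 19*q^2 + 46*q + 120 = (q + 2)*(q^3 - 6*q^2 - 7*q + 60) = (q - 4)*(q + 2)*(q^2 - 2*q - 15) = (q - 5)*(q - 4)*(q + 2)*(q + 3)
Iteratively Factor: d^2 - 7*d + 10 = (d - 2)*(d - 5)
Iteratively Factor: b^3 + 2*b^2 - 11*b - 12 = (b + 1)*(b^2 + b - 12) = (b + 1)*(b + 4)*(b - 3)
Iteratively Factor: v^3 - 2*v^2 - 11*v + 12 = (v + 3)*(v^2 - 5*v + 4) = (v - 1)*(v + 3)*(v - 4)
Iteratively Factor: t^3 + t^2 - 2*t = (t)*(t^2 + t - 2) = t*(t + 2)*(t - 1)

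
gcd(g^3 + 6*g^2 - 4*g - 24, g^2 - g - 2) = g - 2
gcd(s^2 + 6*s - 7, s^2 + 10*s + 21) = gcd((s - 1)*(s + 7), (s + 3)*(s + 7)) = s + 7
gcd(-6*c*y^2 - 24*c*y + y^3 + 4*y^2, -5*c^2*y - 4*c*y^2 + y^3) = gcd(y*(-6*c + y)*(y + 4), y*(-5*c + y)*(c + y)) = y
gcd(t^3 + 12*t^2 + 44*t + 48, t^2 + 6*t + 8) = t^2 + 6*t + 8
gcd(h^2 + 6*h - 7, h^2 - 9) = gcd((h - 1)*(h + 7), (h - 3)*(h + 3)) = 1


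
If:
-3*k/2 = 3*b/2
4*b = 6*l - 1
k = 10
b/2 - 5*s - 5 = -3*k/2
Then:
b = -10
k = 10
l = -13/2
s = 1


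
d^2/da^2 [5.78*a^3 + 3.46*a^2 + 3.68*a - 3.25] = 34.68*a + 6.92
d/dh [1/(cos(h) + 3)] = sin(h)/(cos(h) + 3)^2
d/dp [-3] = 0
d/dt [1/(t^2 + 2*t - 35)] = 2*(-t - 1)/(t^2 + 2*t - 35)^2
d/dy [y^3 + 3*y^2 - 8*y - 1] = 3*y^2 + 6*y - 8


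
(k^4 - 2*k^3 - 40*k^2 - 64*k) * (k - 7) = k^5 - 9*k^4 - 26*k^3 + 216*k^2 + 448*k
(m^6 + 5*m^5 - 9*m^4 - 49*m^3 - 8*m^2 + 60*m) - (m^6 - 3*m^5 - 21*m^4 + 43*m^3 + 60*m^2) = 8*m^5 + 12*m^4 - 92*m^3 - 68*m^2 + 60*m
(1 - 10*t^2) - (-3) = 4 - 10*t^2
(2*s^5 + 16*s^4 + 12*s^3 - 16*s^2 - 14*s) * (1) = 2*s^5 + 16*s^4 + 12*s^3 - 16*s^2 - 14*s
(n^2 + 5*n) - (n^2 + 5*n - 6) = 6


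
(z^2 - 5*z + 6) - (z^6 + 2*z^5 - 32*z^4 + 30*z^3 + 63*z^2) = -z^6 - 2*z^5 + 32*z^4 - 30*z^3 - 62*z^2 - 5*z + 6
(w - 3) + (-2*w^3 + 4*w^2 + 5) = -2*w^3 + 4*w^2 + w + 2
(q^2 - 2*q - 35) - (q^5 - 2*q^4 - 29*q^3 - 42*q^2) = -q^5 + 2*q^4 + 29*q^3 + 43*q^2 - 2*q - 35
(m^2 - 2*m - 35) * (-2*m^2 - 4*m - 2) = -2*m^4 + 76*m^2 + 144*m + 70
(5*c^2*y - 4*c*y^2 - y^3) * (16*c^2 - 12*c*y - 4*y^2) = 80*c^4*y - 124*c^3*y^2 + 12*c^2*y^3 + 28*c*y^4 + 4*y^5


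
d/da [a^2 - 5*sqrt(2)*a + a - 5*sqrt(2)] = 2*a - 5*sqrt(2) + 1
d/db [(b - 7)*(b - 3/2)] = 2*b - 17/2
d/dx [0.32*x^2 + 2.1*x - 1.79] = 0.64*x + 2.1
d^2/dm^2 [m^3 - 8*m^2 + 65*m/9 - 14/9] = 6*m - 16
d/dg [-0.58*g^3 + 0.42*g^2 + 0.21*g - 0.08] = -1.74*g^2 + 0.84*g + 0.21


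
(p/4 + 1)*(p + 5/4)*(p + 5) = p^3/4 + 41*p^2/16 + 125*p/16 + 25/4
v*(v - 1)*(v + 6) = v^3 + 5*v^2 - 6*v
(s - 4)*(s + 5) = s^2 + s - 20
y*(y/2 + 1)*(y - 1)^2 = y^4/2 - 3*y^2/2 + y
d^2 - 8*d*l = d*(d - 8*l)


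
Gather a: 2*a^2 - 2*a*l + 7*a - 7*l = 2*a^2 + a*(7 - 2*l) - 7*l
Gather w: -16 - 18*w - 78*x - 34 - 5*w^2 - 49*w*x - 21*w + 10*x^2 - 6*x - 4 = -5*w^2 + w*(-49*x - 39) + 10*x^2 - 84*x - 54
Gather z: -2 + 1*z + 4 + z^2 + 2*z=z^2 + 3*z + 2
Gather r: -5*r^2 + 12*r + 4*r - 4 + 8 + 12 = -5*r^2 + 16*r + 16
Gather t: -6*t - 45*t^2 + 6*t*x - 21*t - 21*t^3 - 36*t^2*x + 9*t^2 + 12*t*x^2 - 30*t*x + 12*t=-21*t^3 + t^2*(-36*x - 36) + t*(12*x^2 - 24*x - 15)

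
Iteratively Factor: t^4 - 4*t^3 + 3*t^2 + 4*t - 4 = (t - 1)*(t^3 - 3*t^2 + 4) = (t - 2)*(t - 1)*(t^2 - t - 2) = (t - 2)*(t - 1)*(t + 1)*(t - 2)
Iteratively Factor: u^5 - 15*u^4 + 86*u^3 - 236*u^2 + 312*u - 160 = (u - 2)*(u^4 - 13*u^3 + 60*u^2 - 116*u + 80) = (u - 4)*(u - 2)*(u^3 - 9*u^2 + 24*u - 20) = (u - 4)*(u - 2)^2*(u^2 - 7*u + 10) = (u - 4)*(u - 2)^3*(u - 5)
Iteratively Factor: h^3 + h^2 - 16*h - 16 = (h + 1)*(h^2 - 16) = (h - 4)*(h + 1)*(h + 4)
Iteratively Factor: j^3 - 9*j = (j)*(j^2 - 9) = j*(j + 3)*(j - 3)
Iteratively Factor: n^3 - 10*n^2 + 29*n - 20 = (n - 5)*(n^2 - 5*n + 4) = (n - 5)*(n - 4)*(n - 1)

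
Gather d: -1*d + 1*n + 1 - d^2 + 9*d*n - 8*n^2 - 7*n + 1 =-d^2 + d*(9*n - 1) - 8*n^2 - 6*n + 2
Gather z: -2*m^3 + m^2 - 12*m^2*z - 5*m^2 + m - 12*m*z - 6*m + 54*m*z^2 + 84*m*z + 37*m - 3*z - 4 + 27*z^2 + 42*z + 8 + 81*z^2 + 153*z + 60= -2*m^3 - 4*m^2 + 32*m + z^2*(54*m + 108) + z*(-12*m^2 + 72*m + 192) + 64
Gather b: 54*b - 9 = 54*b - 9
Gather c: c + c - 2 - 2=2*c - 4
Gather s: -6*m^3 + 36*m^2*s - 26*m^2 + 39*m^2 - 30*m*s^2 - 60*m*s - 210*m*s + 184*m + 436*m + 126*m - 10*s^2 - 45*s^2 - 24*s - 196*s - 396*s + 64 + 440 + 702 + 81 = -6*m^3 + 13*m^2 + 746*m + s^2*(-30*m - 55) + s*(36*m^2 - 270*m - 616) + 1287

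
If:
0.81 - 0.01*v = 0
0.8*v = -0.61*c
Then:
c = -106.23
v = 81.00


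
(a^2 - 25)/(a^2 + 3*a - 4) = (a^2 - 25)/(a^2 + 3*a - 4)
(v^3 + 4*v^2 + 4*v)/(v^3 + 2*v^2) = (v + 2)/v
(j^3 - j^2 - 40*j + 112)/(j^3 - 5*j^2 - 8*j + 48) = (j + 7)/(j + 3)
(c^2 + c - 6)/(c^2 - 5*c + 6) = (c + 3)/(c - 3)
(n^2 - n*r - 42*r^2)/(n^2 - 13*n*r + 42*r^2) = (-n - 6*r)/(-n + 6*r)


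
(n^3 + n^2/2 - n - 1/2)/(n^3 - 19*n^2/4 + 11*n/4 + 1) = 2*(2*n^2 + 3*n + 1)/(4*n^2 - 15*n - 4)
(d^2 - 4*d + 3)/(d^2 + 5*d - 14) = (d^2 - 4*d + 3)/(d^2 + 5*d - 14)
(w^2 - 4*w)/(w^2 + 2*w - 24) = w/(w + 6)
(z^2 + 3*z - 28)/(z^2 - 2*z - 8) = (z + 7)/(z + 2)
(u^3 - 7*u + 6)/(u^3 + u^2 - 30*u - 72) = (u^2 - 3*u + 2)/(u^2 - 2*u - 24)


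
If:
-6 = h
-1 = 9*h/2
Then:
No Solution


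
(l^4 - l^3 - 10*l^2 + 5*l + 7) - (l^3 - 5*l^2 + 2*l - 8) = l^4 - 2*l^3 - 5*l^2 + 3*l + 15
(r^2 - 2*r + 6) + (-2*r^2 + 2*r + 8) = 14 - r^2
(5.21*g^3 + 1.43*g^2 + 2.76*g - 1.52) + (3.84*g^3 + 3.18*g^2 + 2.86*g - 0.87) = 9.05*g^3 + 4.61*g^2 + 5.62*g - 2.39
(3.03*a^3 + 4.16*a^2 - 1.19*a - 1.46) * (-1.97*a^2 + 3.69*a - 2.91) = -5.9691*a^5 + 2.9855*a^4 + 8.8774*a^3 - 13.6205*a^2 - 1.9245*a + 4.2486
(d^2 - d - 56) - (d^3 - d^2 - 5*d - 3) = -d^3 + 2*d^2 + 4*d - 53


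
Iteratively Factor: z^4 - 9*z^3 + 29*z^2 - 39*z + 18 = (z - 1)*(z^3 - 8*z^2 + 21*z - 18) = (z - 2)*(z - 1)*(z^2 - 6*z + 9) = (z - 3)*(z - 2)*(z - 1)*(z - 3)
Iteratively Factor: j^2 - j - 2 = (j + 1)*(j - 2)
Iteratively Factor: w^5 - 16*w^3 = (w)*(w^4 - 16*w^2) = w^2*(w^3 - 16*w) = w^3*(w^2 - 16) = w^3*(w - 4)*(w + 4)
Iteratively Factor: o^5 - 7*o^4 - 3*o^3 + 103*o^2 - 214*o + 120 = (o - 2)*(o^4 - 5*o^3 - 13*o^2 + 77*o - 60) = (o - 2)*(o + 4)*(o^3 - 9*o^2 + 23*o - 15) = (o - 2)*(o - 1)*(o + 4)*(o^2 - 8*o + 15) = (o - 3)*(o - 2)*(o - 1)*(o + 4)*(o - 5)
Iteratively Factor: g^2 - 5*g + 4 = (g - 4)*(g - 1)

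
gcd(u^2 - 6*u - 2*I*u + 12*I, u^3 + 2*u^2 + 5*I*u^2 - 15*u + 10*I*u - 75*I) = 1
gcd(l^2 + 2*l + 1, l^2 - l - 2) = l + 1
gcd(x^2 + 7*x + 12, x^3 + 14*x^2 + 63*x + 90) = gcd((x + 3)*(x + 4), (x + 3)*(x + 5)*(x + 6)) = x + 3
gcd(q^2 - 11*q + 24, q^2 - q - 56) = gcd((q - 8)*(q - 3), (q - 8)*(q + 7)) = q - 8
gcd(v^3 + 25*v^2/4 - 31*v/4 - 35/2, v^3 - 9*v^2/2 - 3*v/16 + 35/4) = v + 5/4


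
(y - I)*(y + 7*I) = y^2 + 6*I*y + 7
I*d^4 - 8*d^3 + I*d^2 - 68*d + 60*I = (d - 2*I)*(d + 5*I)*(d + 6*I)*(I*d + 1)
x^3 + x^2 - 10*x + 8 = (x - 2)*(x - 1)*(x + 4)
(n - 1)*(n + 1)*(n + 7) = n^3 + 7*n^2 - n - 7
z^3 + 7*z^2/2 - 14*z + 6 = (z - 2)*(z - 1/2)*(z + 6)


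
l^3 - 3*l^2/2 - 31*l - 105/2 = (l - 7)*(l + 5/2)*(l + 3)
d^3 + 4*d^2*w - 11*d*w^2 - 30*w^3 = (d - 3*w)*(d + 2*w)*(d + 5*w)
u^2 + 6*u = u*(u + 6)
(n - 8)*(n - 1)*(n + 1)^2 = n^4 - 7*n^3 - 9*n^2 + 7*n + 8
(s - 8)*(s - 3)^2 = s^3 - 14*s^2 + 57*s - 72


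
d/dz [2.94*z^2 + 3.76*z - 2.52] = 5.88*z + 3.76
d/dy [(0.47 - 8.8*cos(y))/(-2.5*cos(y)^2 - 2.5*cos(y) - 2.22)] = (22.0*cos(y)^2 - 2.35*cos(y) - 20.711)*sin(y)/(6.25*cos(y)^4 + 12.5*cos(y)^3 + 17.35*cos(y)^2 + 11.1*cos(y) + 4.9284)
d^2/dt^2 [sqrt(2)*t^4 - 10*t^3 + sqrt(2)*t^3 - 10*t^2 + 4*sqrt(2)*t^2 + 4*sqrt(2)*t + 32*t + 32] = 12*sqrt(2)*t^2 - 60*t + 6*sqrt(2)*t - 20 + 8*sqrt(2)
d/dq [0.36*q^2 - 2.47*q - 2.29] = 0.72*q - 2.47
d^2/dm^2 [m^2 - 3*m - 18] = 2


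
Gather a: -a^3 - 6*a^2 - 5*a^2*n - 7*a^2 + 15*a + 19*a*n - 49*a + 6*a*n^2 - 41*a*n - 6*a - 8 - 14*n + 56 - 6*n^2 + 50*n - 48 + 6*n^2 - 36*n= -a^3 + a^2*(-5*n - 13) + a*(6*n^2 - 22*n - 40)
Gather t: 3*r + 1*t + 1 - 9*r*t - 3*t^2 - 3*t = 3*r - 3*t^2 + t*(-9*r - 2) + 1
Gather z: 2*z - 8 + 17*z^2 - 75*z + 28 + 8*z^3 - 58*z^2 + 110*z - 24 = 8*z^3 - 41*z^2 + 37*z - 4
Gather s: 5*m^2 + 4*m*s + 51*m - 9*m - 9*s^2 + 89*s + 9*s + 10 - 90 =5*m^2 + 42*m - 9*s^2 + s*(4*m + 98) - 80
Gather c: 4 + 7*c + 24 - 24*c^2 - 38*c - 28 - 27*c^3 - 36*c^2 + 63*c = -27*c^3 - 60*c^2 + 32*c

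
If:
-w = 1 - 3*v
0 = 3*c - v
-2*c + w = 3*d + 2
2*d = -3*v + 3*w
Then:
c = 3/40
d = -33/40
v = 9/40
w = -13/40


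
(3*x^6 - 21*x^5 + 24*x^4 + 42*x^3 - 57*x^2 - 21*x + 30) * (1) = 3*x^6 - 21*x^5 + 24*x^4 + 42*x^3 - 57*x^2 - 21*x + 30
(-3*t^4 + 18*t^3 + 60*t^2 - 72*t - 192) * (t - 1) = -3*t^5 + 21*t^4 + 42*t^3 - 132*t^2 - 120*t + 192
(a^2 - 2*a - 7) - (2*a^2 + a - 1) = -a^2 - 3*a - 6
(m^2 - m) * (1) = m^2 - m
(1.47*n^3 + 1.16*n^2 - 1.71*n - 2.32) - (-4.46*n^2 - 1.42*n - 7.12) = 1.47*n^3 + 5.62*n^2 - 0.29*n + 4.8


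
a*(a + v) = a^2 + a*v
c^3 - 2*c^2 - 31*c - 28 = (c - 7)*(c + 1)*(c + 4)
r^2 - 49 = (r - 7)*(r + 7)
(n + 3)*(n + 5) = n^2 + 8*n + 15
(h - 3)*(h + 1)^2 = h^3 - h^2 - 5*h - 3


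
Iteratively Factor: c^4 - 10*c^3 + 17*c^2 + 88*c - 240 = (c - 5)*(c^3 - 5*c^2 - 8*c + 48) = (c - 5)*(c - 4)*(c^2 - c - 12) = (c - 5)*(c - 4)*(c + 3)*(c - 4)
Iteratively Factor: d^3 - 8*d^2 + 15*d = (d)*(d^2 - 8*d + 15) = d*(d - 3)*(d - 5)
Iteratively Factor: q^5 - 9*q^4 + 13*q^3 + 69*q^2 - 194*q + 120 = (q + 3)*(q^4 - 12*q^3 + 49*q^2 - 78*q + 40) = (q - 4)*(q + 3)*(q^3 - 8*q^2 + 17*q - 10) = (q - 4)*(q - 2)*(q + 3)*(q^2 - 6*q + 5) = (q - 4)*(q - 2)*(q - 1)*(q + 3)*(q - 5)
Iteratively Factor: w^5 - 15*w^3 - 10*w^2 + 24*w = (w - 1)*(w^4 + w^3 - 14*w^2 - 24*w) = (w - 4)*(w - 1)*(w^3 + 5*w^2 + 6*w) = w*(w - 4)*(w - 1)*(w^2 + 5*w + 6) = w*(w - 4)*(w - 1)*(w + 2)*(w + 3)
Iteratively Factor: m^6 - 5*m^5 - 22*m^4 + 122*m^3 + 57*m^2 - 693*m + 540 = (m + 4)*(m^5 - 9*m^4 + 14*m^3 + 66*m^2 - 207*m + 135) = (m + 3)*(m + 4)*(m^4 - 12*m^3 + 50*m^2 - 84*m + 45) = (m - 5)*(m + 3)*(m + 4)*(m^3 - 7*m^2 + 15*m - 9) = (m - 5)*(m - 1)*(m + 3)*(m + 4)*(m^2 - 6*m + 9) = (m - 5)*(m - 3)*(m - 1)*(m + 3)*(m + 4)*(m - 3)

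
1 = 1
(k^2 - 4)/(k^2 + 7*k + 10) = (k - 2)/(k + 5)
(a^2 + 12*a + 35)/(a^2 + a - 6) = (a^2 + 12*a + 35)/(a^2 + a - 6)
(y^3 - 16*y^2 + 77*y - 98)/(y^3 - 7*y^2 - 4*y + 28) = (y - 7)/(y + 2)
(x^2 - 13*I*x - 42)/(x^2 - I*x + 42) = (x - 6*I)/(x + 6*I)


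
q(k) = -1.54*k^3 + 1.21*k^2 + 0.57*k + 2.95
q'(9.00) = -351.87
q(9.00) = -1016.57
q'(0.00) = 0.57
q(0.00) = 2.95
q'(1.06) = -2.06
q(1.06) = 3.08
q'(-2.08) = -24.45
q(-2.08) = 20.86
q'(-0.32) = -0.68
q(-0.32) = 2.94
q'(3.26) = -40.64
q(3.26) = -35.69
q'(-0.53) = -2.01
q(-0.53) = 3.22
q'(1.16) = -2.84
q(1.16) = 2.84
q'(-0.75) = -3.84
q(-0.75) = 3.85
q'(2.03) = -13.56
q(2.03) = -3.79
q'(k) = -4.62*k^2 + 2.42*k + 0.57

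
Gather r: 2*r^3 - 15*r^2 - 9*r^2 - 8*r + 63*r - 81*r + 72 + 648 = 2*r^3 - 24*r^2 - 26*r + 720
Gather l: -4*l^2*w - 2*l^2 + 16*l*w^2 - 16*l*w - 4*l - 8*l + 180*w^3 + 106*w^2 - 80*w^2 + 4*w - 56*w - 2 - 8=l^2*(-4*w - 2) + l*(16*w^2 - 16*w - 12) + 180*w^3 + 26*w^2 - 52*w - 10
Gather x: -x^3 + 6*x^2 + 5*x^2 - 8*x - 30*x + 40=-x^3 + 11*x^2 - 38*x + 40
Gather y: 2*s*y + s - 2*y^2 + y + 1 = s - 2*y^2 + y*(2*s + 1) + 1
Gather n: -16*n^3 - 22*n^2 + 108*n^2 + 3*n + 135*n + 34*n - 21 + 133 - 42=-16*n^3 + 86*n^2 + 172*n + 70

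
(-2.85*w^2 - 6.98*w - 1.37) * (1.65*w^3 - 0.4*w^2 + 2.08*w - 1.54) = -4.7025*w^5 - 10.377*w^4 - 5.3965*w^3 - 9.5814*w^2 + 7.8996*w + 2.1098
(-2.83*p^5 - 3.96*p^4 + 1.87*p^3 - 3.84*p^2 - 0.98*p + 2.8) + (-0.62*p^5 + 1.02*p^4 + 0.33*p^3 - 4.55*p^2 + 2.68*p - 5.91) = -3.45*p^5 - 2.94*p^4 + 2.2*p^3 - 8.39*p^2 + 1.7*p - 3.11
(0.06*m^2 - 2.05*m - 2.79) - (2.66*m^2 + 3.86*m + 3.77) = -2.6*m^2 - 5.91*m - 6.56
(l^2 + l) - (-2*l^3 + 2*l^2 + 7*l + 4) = 2*l^3 - l^2 - 6*l - 4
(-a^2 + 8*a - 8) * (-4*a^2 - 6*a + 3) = 4*a^4 - 26*a^3 - 19*a^2 + 72*a - 24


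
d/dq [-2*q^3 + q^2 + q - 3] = -6*q^2 + 2*q + 1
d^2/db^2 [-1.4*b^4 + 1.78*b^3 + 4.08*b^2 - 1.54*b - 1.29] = -16.8*b^2 + 10.68*b + 8.16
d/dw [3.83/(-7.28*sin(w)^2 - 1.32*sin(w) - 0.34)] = (55.7648*sin(w) + 5.0556)*cos(w)/(7.28*sin(w)^2 + 1.32*sin(w) + 0.34)^2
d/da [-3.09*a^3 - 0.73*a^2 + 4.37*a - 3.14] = -9.27*a^2 - 1.46*a + 4.37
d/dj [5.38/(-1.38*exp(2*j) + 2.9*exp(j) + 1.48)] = (14.8488*exp(j) - 15.602)*exp(j)/(-1.38*exp(2*j) + 2.9*exp(j) + 1.48)^2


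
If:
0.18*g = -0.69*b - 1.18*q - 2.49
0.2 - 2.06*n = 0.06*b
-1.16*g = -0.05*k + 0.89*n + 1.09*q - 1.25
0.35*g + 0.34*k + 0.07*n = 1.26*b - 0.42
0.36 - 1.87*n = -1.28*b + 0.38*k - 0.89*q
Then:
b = -1.01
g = 2.44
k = -7.50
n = 0.13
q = -1.89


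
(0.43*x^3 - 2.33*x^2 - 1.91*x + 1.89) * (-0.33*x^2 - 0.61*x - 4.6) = -0.1419*x^5 + 0.5066*x^4 + 0.0736000000000002*x^3 + 11.2594*x^2 + 7.6331*x - 8.694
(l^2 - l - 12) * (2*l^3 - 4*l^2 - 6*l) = 2*l^5 - 6*l^4 - 26*l^3 + 54*l^2 + 72*l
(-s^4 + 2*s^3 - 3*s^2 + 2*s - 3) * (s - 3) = -s^5 + 5*s^4 - 9*s^3 + 11*s^2 - 9*s + 9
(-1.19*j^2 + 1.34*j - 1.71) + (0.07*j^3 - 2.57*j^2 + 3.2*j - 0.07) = 0.07*j^3 - 3.76*j^2 + 4.54*j - 1.78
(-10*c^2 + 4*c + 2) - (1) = -10*c^2 + 4*c + 1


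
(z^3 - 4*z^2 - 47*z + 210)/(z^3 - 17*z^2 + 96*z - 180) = (z + 7)/(z - 6)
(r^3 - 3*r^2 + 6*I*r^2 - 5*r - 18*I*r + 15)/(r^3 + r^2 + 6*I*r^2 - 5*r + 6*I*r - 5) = (r - 3)/(r + 1)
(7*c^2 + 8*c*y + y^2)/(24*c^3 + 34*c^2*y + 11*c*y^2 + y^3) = (7*c + y)/(24*c^2 + 10*c*y + y^2)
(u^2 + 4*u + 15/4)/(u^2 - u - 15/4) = (2*u + 5)/(2*u - 5)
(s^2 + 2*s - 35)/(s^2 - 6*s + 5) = (s + 7)/(s - 1)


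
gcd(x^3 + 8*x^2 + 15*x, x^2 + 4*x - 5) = x + 5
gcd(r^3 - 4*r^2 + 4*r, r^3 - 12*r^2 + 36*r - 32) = r^2 - 4*r + 4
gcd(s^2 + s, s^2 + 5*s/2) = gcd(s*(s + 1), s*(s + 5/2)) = s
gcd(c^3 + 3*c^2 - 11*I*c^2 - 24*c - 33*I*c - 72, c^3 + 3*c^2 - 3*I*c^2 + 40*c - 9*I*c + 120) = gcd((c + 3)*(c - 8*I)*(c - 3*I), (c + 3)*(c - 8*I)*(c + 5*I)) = c^2 + c*(3 - 8*I) - 24*I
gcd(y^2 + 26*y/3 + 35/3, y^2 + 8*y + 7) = y + 7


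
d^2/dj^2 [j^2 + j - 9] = 2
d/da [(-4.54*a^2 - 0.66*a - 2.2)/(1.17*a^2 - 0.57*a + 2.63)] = (3.36*a^2 - 18.7324*a - 2.9898)/(1.3689*a^4 - 1.3338*a^3 + 6.4791*a^2 - 2.9982*a + 6.9169)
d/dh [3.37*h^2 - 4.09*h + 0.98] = 6.74*h - 4.09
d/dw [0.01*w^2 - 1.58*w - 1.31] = 0.02*w - 1.58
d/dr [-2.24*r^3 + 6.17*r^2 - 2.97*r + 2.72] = -6.72*r^2 + 12.34*r - 2.97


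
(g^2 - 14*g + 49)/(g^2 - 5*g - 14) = (g - 7)/(g + 2)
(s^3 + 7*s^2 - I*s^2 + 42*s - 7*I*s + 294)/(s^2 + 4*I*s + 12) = (s^2 + 7*s*(1 - I) - 49*I)/(s - 2*I)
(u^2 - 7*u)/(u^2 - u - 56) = u*(7 - u)/(-u^2 + u + 56)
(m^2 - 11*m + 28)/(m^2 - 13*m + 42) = (m - 4)/(m - 6)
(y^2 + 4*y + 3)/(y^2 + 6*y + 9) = (y + 1)/(y + 3)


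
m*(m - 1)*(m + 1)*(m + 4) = m^4 + 4*m^3 - m^2 - 4*m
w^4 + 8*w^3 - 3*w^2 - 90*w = w*(w - 3)*(w + 5)*(w + 6)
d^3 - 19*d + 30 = (d - 3)*(d - 2)*(d + 5)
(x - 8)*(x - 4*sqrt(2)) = x^2 - 8*x - 4*sqrt(2)*x + 32*sqrt(2)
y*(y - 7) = y^2 - 7*y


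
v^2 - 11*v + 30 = (v - 6)*(v - 5)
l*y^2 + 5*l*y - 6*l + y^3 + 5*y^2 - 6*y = (l + y)*(y - 1)*(y + 6)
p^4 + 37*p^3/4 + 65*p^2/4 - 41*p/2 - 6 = (p - 1)*(p + 1/4)*(p + 4)*(p + 6)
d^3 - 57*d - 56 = (d - 8)*(d + 1)*(d + 7)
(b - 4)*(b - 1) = b^2 - 5*b + 4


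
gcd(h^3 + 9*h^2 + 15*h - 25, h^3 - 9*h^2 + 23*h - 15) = h - 1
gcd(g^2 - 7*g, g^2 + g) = g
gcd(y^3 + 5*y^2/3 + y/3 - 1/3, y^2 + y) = y + 1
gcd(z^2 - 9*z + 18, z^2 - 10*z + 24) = z - 6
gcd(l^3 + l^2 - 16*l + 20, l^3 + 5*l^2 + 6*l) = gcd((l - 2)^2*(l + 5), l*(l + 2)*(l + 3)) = 1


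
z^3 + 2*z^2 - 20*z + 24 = (z - 2)^2*(z + 6)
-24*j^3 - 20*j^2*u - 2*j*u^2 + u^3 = (-6*j + u)*(2*j + u)^2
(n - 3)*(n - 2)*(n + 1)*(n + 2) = n^4 - 2*n^3 - 7*n^2 + 8*n + 12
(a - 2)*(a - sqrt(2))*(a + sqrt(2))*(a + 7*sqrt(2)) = a^4 - 2*a^3 + 7*sqrt(2)*a^3 - 14*sqrt(2)*a^2 - 2*a^2 - 14*sqrt(2)*a + 4*a + 28*sqrt(2)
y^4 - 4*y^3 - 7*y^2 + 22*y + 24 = (y - 4)*(y - 3)*(y + 1)*(y + 2)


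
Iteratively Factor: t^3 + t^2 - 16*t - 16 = (t - 4)*(t^2 + 5*t + 4) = (t - 4)*(t + 1)*(t + 4)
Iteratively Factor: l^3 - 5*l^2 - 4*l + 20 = (l - 2)*(l^2 - 3*l - 10) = (l - 2)*(l + 2)*(l - 5)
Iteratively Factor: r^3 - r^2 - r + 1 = (r + 1)*(r^2 - 2*r + 1) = (r - 1)*(r + 1)*(r - 1)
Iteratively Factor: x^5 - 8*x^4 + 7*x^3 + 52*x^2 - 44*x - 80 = (x + 1)*(x^4 - 9*x^3 + 16*x^2 + 36*x - 80) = (x + 1)*(x + 2)*(x^3 - 11*x^2 + 38*x - 40) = (x - 5)*(x + 1)*(x + 2)*(x^2 - 6*x + 8) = (x - 5)*(x - 2)*(x + 1)*(x + 2)*(x - 4)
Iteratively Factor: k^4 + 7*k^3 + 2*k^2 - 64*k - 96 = (k + 2)*(k^3 + 5*k^2 - 8*k - 48) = (k - 3)*(k + 2)*(k^2 + 8*k + 16) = (k - 3)*(k + 2)*(k + 4)*(k + 4)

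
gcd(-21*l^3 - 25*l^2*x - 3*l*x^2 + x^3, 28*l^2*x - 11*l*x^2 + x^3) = -7*l + x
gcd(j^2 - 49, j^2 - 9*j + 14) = j - 7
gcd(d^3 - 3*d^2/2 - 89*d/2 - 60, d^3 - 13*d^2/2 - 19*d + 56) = d - 8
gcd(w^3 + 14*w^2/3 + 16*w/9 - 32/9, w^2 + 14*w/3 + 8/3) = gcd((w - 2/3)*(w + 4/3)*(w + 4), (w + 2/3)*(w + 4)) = w + 4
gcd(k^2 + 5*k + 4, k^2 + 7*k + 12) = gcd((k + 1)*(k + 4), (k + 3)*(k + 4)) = k + 4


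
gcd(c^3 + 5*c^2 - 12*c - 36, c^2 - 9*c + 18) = c - 3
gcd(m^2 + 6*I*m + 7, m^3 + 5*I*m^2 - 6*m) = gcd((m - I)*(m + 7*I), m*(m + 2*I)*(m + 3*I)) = 1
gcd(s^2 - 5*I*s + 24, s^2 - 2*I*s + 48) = s - 8*I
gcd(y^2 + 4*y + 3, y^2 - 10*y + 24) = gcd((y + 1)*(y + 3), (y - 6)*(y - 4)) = 1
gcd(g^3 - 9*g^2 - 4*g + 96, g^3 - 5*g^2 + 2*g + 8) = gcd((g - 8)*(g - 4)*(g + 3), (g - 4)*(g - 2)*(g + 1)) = g - 4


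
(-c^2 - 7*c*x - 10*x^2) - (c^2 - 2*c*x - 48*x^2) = -2*c^2 - 5*c*x + 38*x^2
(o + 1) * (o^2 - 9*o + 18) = o^3 - 8*o^2 + 9*o + 18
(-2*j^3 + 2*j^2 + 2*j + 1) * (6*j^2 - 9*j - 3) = -12*j^5 + 30*j^4 - 18*j^2 - 15*j - 3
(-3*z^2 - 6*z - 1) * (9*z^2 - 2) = -27*z^4 - 54*z^3 - 3*z^2 + 12*z + 2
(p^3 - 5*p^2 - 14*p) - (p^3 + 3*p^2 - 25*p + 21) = -8*p^2 + 11*p - 21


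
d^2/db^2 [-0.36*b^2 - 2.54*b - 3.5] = -0.720000000000000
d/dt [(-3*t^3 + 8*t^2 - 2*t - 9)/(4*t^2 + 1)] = (-12*t^4 - t^2 + 88*t - 2)/(16*t^4 + 8*t^2 + 1)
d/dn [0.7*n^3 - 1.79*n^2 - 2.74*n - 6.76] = 2.1*n^2 - 3.58*n - 2.74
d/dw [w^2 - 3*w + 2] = 2*w - 3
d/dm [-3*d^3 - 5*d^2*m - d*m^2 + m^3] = -5*d^2 - 2*d*m + 3*m^2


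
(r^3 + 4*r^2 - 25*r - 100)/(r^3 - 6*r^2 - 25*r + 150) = (r + 4)/(r - 6)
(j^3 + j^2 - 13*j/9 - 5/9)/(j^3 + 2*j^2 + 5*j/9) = (j - 1)/j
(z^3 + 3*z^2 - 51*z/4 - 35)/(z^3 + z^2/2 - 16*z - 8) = (4*z^2 - 4*z - 35)/(2*(2*z^2 - 7*z - 4))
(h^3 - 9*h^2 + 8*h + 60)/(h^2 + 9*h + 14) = (h^2 - 11*h + 30)/(h + 7)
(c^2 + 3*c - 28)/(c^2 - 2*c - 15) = (-c^2 - 3*c + 28)/(-c^2 + 2*c + 15)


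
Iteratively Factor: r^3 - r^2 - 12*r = (r - 4)*(r^2 + 3*r) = (r - 4)*(r + 3)*(r)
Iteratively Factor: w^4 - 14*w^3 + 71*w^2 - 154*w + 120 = (w - 5)*(w^3 - 9*w^2 + 26*w - 24) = (w - 5)*(w - 4)*(w^2 - 5*w + 6) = (w - 5)*(w - 4)*(w - 3)*(w - 2)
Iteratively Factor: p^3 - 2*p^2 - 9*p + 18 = (p + 3)*(p^2 - 5*p + 6) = (p - 2)*(p + 3)*(p - 3)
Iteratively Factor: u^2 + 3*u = (u)*(u + 3)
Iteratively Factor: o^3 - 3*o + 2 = (o - 1)*(o^2 + o - 2) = (o - 1)*(o + 2)*(o - 1)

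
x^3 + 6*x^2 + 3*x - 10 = (x - 1)*(x + 2)*(x + 5)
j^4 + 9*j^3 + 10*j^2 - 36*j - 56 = (j - 2)*(j + 2)^2*(j + 7)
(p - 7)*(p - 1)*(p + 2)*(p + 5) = p^4 - p^3 - 39*p^2 - 31*p + 70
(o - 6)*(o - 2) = o^2 - 8*o + 12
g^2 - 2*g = g*(g - 2)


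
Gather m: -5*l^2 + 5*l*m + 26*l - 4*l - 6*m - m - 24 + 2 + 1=-5*l^2 + 22*l + m*(5*l - 7) - 21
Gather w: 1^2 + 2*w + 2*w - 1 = 4*w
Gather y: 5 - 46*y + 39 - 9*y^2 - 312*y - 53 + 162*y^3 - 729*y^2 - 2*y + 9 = 162*y^3 - 738*y^2 - 360*y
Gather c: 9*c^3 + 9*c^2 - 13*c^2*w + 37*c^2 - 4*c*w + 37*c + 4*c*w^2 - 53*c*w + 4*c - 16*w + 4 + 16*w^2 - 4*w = 9*c^3 + c^2*(46 - 13*w) + c*(4*w^2 - 57*w + 41) + 16*w^2 - 20*w + 4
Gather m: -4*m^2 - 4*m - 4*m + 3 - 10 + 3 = -4*m^2 - 8*m - 4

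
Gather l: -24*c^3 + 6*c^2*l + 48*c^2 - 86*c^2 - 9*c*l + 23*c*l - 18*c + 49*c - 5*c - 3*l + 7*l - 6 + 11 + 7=-24*c^3 - 38*c^2 + 26*c + l*(6*c^2 + 14*c + 4) + 12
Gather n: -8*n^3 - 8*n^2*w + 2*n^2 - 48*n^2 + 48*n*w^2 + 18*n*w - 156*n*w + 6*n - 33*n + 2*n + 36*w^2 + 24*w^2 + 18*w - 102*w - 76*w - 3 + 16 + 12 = -8*n^3 + n^2*(-8*w - 46) + n*(48*w^2 - 138*w - 25) + 60*w^2 - 160*w + 25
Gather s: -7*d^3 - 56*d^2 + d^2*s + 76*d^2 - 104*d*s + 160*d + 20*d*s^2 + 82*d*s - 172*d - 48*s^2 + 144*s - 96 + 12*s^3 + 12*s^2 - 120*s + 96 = -7*d^3 + 20*d^2 - 12*d + 12*s^3 + s^2*(20*d - 36) + s*(d^2 - 22*d + 24)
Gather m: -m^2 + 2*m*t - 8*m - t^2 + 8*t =-m^2 + m*(2*t - 8) - t^2 + 8*t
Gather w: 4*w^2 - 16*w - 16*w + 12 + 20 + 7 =4*w^2 - 32*w + 39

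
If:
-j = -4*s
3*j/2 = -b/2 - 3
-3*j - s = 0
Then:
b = -6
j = 0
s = 0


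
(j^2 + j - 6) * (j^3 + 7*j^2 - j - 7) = j^5 + 8*j^4 - 50*j^2 - j + 42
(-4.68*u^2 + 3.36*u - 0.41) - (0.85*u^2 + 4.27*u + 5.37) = -5.53*u^2 - 0.91*u - 5.78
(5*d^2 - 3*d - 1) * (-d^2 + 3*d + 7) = -5*d^4 + 18*d^3 + 27*d^2 - 24*d - 7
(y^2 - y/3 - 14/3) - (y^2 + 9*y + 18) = -28*y/3 - 68/3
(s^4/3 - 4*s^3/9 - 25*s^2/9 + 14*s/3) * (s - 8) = s^5/3 - 28*s^4/9 + 7*s^3/9 + 242*s^2/9 - 112*s/3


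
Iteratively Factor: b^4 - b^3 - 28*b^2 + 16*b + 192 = (b + 3)*(b^3 - 4*b^2 - 16*b + 64) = (b + 3)*(b + 4)*(b^2 - 8*b + 16) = (b - 4)*(b + 3)*(b + 4)*(b - 4)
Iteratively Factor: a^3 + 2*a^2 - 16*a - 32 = (a - 4)*(a^2 + 6*a + 8) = (a - 4)*(a + 2)*(a + 4)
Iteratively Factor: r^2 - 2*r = (r - 2)*(r)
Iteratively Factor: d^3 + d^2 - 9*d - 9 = (d + 3)*(d^2 - 2*d - 3) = (d - 3)*(d + 3)*(d + 1)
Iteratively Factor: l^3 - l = (l - 1)*(l^2 + l) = (l - 1)*(l + 1)*(l)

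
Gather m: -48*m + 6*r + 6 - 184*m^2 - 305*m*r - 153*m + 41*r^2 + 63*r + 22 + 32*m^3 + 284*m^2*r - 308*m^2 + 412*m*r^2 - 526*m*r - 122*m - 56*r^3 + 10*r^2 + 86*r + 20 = 32*m^3 + m^2*(284*r - 492) + m*(412*r^2 - 831*r - 323) - 56*r^3 + 51*r^2 + 155*r + 48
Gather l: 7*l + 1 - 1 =7*l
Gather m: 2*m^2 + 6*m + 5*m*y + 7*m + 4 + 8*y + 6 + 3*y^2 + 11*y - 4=2*m^2 + m*(5*y + 13) + 3*y^2 + 19*y + 6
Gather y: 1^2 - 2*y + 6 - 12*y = 7 - 14*y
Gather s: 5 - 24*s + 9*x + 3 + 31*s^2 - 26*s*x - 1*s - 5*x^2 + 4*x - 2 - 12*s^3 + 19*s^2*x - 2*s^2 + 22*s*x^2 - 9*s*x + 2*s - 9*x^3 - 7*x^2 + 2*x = -12*s^3 + s^2*(19*x + 29) + s*(22*x^2 - 35*x - 23) - 9*x^3 - 12*x^2 + 15*x + 6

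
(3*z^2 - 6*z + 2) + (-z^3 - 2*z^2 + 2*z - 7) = -z^3 + z^2 - 4*z - 5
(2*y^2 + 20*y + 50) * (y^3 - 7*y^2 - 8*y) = 2*y^5 + 6*y^4 - 106*y^3 - 510*y^2 - 400*y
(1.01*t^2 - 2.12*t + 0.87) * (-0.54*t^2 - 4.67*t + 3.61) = -0.5454*t^4 - 3.5719*t^3 + 13.0767*t^2 - 11.7161*t + 3.1407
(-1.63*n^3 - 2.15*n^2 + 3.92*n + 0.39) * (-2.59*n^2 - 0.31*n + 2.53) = 4.2217*n^5 + 6.0738*n^4 - 13.6102*n^3 - 7.6648*n^2 + 9.7967*n + 0.9867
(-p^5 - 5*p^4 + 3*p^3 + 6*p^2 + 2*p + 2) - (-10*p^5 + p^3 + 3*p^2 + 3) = 9*p^5 - 5*p^4 + 2*p^3 + 3*p^2 + 2*p - 1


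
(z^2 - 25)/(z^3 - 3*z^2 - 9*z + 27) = (z^2 - 25)/(z^3 - 3*z^2 - 9*z + 27)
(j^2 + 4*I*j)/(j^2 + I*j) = (j + 4*I)/(j + I)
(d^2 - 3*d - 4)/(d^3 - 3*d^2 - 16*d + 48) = (d + 1)/(d^2 + d - 12)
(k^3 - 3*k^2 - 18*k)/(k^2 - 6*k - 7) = k*(-k^2 + 3*k + 18)/(-k^2 + 6*k + 7)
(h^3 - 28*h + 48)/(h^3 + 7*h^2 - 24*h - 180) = (h^2 - 6*h + 8)/(h^2 + h - 30)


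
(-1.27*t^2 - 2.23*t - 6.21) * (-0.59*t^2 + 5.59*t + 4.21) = 0.7493*t^4 - 5.7836*t^3 - 14.1485*t^2 - 44.1022*t - 26.1441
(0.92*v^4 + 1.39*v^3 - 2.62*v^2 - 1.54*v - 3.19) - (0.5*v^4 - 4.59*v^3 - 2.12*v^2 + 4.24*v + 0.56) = 0.42*v^4 + 5.98*v^3 - 0.5*v^2 - 5.78*v - 3.75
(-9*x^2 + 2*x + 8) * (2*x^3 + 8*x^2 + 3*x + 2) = -18*x^5 - 68*x^4 + 5*x^3 + 52*x^2 + 28*x + 16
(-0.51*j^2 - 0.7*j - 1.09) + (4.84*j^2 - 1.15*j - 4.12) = 4.33*j^2 - 1.85*j - 5.21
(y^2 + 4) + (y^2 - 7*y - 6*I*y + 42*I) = 2*y^2 - 7*y - 6*I*y + 4 + 42*I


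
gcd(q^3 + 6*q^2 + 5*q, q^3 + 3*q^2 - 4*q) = q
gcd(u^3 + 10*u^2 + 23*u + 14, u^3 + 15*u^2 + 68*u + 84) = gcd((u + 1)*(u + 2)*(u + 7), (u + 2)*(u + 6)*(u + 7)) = u^2 + 9*u + 14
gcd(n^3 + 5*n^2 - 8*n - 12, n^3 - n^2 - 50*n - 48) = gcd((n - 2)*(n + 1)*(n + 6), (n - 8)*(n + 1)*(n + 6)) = n^2 + 7*n + 6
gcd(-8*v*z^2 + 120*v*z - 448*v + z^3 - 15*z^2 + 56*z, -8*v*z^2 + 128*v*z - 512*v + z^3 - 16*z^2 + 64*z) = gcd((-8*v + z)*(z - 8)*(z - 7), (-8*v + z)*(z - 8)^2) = -8*v*z + 64*v + z^2 - 8*z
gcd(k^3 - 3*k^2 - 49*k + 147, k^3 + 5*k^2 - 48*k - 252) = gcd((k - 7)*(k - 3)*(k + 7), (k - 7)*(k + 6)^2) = k - 7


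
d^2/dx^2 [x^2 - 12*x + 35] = 2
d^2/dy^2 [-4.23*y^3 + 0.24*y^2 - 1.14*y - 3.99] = 0.48 - 25.38*y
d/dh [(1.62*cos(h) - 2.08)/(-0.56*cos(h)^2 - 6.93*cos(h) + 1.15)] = (-0.9072*cos(h)^2 + 2.3296*cos(h) + 12.5514)*sin(h)/(0.3136*cos(h)^4 + 7.7616*cos(h)^3 + 46.7369*cos(h)^2 - 15.939*cos(h) + 1.3225)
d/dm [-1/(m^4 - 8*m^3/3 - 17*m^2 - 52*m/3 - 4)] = 6*(6*m^3 - 12*m^2 - 51*m - 26)/(-3*m^4 + 8*m^3 + 51*m^2 + 52*m + 12)^2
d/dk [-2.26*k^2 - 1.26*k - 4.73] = -4.52*k - 1.26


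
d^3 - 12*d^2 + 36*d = d*(d - 6)^2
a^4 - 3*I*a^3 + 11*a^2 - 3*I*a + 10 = (a - 5*I)*(a + 2*I)*(-I*a + 1)*(I*a + 1)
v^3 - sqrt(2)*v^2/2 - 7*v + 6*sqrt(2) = (v - 3*sqrt(2)/2)*(v - sqrt(2))*(v + 2*sqrt(2))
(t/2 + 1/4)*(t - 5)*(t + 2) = t^3/2 - 5*t^2/4 - 23*t/4 - 5/2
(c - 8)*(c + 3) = c^2 - 5*c - 24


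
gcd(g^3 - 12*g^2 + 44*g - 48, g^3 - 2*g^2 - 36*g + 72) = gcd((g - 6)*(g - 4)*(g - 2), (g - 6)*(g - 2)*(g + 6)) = g^2 - 8*g + 12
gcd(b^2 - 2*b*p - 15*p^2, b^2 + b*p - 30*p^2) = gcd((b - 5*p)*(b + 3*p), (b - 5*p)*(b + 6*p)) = -b + 5*p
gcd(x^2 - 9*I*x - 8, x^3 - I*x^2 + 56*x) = x - 8*I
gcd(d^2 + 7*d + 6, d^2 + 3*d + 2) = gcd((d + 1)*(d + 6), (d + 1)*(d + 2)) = d + 1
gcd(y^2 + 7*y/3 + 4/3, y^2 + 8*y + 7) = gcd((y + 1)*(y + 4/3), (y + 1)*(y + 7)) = y + 1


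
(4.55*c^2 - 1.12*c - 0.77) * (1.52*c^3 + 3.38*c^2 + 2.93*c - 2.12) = 6.916*c^5 + 13.6766*c^4 + 8.3755*c^3 - 15.5302*c^2 + 0.118300000000001*c + 1.6324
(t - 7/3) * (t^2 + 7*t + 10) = t^3 + 14*t^2/3 - 19*t/3 - 70/3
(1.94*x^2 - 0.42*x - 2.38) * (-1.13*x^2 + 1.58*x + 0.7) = -2.1922*x^4 + 3.5398*x^3 + 3.3838*x^2 - 4.0544*x - 1.666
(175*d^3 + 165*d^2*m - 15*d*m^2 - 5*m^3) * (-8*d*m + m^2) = -1400*d^4*m - 1145*d^3*m^2 + 285*d^2*m^3 + 25*d*m^4 - 5*m^5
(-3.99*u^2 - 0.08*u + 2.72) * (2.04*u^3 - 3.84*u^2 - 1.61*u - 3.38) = -8.1396*u^5 + 15.1584*u^4 + 12.2799*u^3 + 3.1702*u^2 - 4.1088*u - 9.1936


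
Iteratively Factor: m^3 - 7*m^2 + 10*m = (m)*(m^2 - 7*m + 10) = m*(m - 5)*(m - 2)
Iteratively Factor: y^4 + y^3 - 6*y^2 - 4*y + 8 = (y - 1)*(y^3 + 2*y^2 - 4*y - 8) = (y - 1)*(y + 2)*(y^2 - 4) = (y - 1)*(y + 2)^2*(y - 2)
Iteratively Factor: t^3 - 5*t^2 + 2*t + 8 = (t + 1)*(t^2 - 6*t + 8) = (t - 2)*(t + 1)*(t - 4)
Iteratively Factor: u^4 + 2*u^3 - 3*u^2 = (u - 1)*(u^3 + 3*u^2) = u*(u - 1)*(u^2 + 3*u) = u*(u - 1)*(u + 3)*(u)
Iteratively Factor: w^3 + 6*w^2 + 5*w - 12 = (w - 1)*(w^2 + 7*w + 12) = (w - 1)*(w + 4)*(w + 3)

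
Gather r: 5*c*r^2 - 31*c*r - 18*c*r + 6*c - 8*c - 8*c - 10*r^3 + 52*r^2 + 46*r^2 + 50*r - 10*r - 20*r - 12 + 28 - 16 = -10*c - 10*r^3 + r^2*(5*c + 98) + r*(20 - 49*c)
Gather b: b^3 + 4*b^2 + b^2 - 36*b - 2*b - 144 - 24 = b^3 + 5*b^2 - 38*b - 168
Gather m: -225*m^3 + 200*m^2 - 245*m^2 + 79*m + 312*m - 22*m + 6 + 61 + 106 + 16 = -225*m^3 - 45*m^2 + 369*m + 189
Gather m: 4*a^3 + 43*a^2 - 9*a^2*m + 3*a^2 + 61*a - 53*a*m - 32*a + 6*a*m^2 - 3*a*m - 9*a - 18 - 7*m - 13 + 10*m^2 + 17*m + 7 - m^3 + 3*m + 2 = 4*a^3 + 46*a^2 + 20*a - m^3 + m^2*(6*a + 10) + m*(-9*a^2 - 56*a + 13) - 22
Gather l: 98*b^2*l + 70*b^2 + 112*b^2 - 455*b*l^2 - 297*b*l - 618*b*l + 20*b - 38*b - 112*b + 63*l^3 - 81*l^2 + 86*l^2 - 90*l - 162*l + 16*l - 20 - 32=182*b^2 - 130*b + 63*l^3 + l^2*(5 - 455*b) + l*(98*b^2 - 915*b - 236) - 52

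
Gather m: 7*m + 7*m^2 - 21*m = 7*m^2 - 14*m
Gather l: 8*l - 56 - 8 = 8*l - 64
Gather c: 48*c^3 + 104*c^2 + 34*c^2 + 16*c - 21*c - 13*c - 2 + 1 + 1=48*c^3 + 138*c^2 - 18*c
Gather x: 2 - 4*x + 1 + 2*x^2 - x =2*x^2 - 5*x + 3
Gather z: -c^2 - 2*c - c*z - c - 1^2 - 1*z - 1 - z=-c^2 - 3*c + z*(-c - 2) - 2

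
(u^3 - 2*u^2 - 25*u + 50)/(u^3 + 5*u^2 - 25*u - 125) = (u - 2)/(u + 5)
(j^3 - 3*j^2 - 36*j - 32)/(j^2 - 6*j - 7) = (j^2 - 4*j - 32)/(j - 7)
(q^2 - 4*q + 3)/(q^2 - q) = (q - 3)/q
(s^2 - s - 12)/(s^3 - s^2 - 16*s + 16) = (s + 3)/(s^2 + 3*s - 4)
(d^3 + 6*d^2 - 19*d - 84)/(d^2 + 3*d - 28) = d + 3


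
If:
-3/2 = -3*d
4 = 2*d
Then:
No Solution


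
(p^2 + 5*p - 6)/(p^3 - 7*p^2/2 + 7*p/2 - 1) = 2*(p + 6)/(2*p^2 - 5*p + 2)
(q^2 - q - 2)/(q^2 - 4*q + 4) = (q + 1)/(q - 2)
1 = 1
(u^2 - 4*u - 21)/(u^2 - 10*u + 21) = (u + 3)/(u - 3)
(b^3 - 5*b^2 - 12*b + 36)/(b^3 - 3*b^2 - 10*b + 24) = (b - 6)/(b - 4)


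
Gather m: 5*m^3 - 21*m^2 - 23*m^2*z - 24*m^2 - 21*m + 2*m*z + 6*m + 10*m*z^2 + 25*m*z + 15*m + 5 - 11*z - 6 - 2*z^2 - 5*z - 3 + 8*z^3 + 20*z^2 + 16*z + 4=5*m^3 + m^2*(-23*z - 45) + m*(10*z^2 + 27*z) + 8*z^3 + 18*z^2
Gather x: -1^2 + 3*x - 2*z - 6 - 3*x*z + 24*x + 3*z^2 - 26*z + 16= x*(27 - 3*z) + 3*z^2 - 28*z + 9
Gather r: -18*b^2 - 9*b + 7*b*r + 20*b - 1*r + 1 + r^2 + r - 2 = -18*b^2 + 7*b*r + 11*b + r^2 - 1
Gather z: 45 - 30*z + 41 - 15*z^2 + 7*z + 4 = -15*z^2 - 23*z + 90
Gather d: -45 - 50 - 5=-100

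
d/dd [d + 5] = 1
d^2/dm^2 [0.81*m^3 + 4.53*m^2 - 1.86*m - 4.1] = 4.86*m + 9.06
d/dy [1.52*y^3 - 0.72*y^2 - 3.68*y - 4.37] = 4.56*y^2 - 1.44*y - 3.68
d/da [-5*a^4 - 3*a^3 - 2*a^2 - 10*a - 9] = -20*a^3 - 9*a^2 - 4*a - 10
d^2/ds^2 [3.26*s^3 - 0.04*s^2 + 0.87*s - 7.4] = 19.56*s - 0.08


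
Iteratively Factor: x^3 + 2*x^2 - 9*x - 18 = (x - 3)*(x^2 + 5*x + 6) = (x - 3)*(x + 2)*(x + 3)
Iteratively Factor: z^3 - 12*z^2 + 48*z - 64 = (z - 4)*(z^2 - 8*z + 16) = (z - 4)^2*(z - 4)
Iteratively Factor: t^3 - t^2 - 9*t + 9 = (t - 3)*(t^2 + 2*t - 3) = (t - 3)*(t + 3)*(t - 1)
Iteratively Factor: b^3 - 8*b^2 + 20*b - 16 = (b - 2)*(b^2 - 6*b + 8) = (b - 4)*(b - 2)*(b - 2)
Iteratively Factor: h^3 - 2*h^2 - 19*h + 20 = (h + 4)*(h^2 - 6*h + 5) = (h - 1)*(h + 4)*(h - 5)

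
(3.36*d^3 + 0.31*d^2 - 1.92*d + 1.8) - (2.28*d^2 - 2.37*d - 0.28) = 3.36*d^3 - 1.97*d^2 + 0.45*d + 2.08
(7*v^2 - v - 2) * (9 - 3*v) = -21*v^3 + 66*v^2 - 3*v - 18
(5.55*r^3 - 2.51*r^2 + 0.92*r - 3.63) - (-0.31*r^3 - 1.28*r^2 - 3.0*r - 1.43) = 5.86*r^3 - 1.23*r^2 + 3.92*r - 2.2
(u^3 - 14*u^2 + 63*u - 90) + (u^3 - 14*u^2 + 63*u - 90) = 2*u^3 - 28*u^2 + 126*u - 180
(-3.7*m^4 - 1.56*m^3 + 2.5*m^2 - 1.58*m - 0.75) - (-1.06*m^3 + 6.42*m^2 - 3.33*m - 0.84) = -3.7*m^4 - 0.5*m^3 - 3.92*m^2 + 1.75*m + 0.09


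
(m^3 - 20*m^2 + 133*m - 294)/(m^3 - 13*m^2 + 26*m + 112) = (m^2 - 13*m + 42)/(m^2 - 6*m - 16)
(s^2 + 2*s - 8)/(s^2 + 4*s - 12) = (s + 4)/(s + 6)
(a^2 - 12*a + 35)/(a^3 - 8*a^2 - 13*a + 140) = 1/(a + 4)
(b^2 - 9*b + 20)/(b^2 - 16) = (b - 5)/(b + 4)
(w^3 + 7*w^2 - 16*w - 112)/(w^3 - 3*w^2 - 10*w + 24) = (w^2 + 11*w + 28)/(w^2 + w - 6)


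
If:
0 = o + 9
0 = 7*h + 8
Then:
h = -8/7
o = -9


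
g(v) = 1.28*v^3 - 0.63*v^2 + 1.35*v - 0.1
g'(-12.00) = 569.43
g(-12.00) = -2318.86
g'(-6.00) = 147.15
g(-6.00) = -307.36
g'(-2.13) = 21.46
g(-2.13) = -18.20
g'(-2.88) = 36.83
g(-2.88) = -39.79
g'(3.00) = 32.13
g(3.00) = 32.84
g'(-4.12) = 71.72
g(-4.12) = -105.87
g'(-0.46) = 2.74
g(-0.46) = -0.98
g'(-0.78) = 4.67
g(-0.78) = -2.14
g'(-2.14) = 21.63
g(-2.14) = -18.42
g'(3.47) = 43.21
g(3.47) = 50.48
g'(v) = 3.84*v^2 - 1.26*v + 1.35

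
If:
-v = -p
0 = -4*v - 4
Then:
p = -1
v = -1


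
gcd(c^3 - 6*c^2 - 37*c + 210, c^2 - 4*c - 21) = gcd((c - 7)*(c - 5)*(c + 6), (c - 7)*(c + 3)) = c - 7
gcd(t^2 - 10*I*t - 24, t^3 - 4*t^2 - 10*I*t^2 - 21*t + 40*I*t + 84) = 1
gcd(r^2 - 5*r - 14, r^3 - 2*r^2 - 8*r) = r + 2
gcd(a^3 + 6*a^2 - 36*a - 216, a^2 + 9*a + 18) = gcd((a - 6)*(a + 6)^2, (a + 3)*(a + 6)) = a + 6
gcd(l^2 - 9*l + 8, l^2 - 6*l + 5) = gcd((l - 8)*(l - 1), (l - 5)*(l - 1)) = l - 1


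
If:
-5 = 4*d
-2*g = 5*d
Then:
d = -5/4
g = 25/8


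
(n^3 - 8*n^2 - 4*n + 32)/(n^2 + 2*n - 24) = (n^3 - 8*n^2 - 4*n + 32)/(n^2 + 2*n - 24)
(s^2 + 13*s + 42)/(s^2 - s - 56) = (s + 6)/(s - 8)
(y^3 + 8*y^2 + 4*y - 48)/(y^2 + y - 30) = (y^2 + 2*y - 8)/(y - 5)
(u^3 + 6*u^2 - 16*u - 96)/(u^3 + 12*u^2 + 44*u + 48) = (u - 4)/(u + 2)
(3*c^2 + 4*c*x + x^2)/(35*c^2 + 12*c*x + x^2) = (3*c^2 + 4*c*x + x^2)/(35*c^2 + 12*c*x + x^2)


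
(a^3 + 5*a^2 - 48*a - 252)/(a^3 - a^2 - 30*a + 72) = (a^2 - a - 42)/(a^2 - 7*a + 12)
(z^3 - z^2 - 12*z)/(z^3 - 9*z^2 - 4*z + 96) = z/(z - 8)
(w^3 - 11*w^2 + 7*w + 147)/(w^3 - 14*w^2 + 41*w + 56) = (w^2 - 4*w - 21)/(w^2 - 7*w - 8)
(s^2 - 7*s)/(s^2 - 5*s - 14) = s/(s + 2)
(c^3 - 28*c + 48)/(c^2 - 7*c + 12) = (c^2 + 4*c - 12)/(c - 3)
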